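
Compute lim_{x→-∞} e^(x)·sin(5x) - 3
Evaluate the dominant behaviour as x → -∞; each term tends to a finite value or vanishes.
Limit = -3.

Final answer: -3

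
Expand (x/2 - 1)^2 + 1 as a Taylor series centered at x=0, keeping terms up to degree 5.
x^2/4 - x + 2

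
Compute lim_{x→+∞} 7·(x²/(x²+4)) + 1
Evaluate the dominant behaviour as x → +∞; each term tends to a finite value or vanishes.
Limit = 8.

Final answer: 8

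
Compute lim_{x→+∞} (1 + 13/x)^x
As x → +∞: this is the defining limit (1 + 13/x)^x → e^13.
Limit = e^(13).

Final answer: e^(13)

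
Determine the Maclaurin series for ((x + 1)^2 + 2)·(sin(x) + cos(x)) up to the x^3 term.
-x^3/2 + 3·x^2/2 + 5·x + 3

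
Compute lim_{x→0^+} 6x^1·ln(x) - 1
The product is a 0·∞ indeterminate form at x → 0⁺.
Rewrite the product as 6·ln(x) / x^(-1) and apply L'Hôpital, or use the standard hierarchy x^(-1) ≫ |ln x| as x → 0⁺.
The indeterminate product → 0, so the limit = -1.

Final answer: -1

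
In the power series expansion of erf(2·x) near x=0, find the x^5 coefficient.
Expand to order 5: erf(2·x) = 32·x^5/(5·√(π)) - 16·x^3/(3·√(π)) + 4·x/√(π) + O(x^6).
The coefficient of x^5 is 32/(5·√(π)).

Final answer: 32/(5·√(π))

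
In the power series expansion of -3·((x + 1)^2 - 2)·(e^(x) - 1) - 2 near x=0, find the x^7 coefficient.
Expand to order 7: -3·((x + 1)^2 - 2)·(e^(x) - 1) - 2 = -11·x^7/336 - 41·x^6/240 - 29·x^5/40 - 19·x^4/8 - 11·x^3/2 - 9·x^2/2 + 3·x - 2 + O(x^8).
The coefficient of x^7 is -11/336.

Final answer: -11/336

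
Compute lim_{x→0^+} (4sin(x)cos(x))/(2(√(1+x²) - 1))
Both numerator and denominator → 0 as x → 0^+; this is a 0/0 indeterminate form.
Expand each to leading order near x = 0: numerator ~ 4·x, denominator ~ x^2.
The limit of the ratio is ∞.

Final answer: ∞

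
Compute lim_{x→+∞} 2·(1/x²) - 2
Evaluate the dominant behaviour as x → +∞; each term tends to a finite value or vanishes.
Limit = -2.

Final answer: -2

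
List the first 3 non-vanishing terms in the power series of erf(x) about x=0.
x^5/(5·√(π)) - 2·x^3/(3·√(π)) + 2·x/√(π)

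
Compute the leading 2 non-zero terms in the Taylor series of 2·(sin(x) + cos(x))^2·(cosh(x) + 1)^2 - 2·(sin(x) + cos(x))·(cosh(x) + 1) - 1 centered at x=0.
12·x + 3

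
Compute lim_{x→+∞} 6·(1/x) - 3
Evaluate the dominant behaviour as x → +∞; each term tends to a finite value or vanishes.
Limit = -3.

Final answer: -3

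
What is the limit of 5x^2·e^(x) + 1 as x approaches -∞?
The product is a 0·∞ indeterminate form at x → -∞.
Rewrite the product as 5x^2 / e^(-x) (an ∞/∞ form) and apply L'Hôpital, or use the standard hierarchy e^(|x|) ≫ |x^2| as x → -∞.
The indeterminate product → 0, so the limit = 1.

Final answer: 1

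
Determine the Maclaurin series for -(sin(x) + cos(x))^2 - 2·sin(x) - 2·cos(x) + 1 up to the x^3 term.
5·x^3/3 + x^2 - 4·x - 2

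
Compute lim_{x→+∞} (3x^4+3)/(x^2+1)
This is an ∞/∞ indeterminate form as x → +∞.
Divide numerator and denominator by x^4 and let the lower-order terms vanish; the numerator's degree 4 exceeds the denominator's degree 2, so the quotient diverges.
Limit = ∞.

Final answer: ∞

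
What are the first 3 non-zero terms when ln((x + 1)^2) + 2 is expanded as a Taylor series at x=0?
-x^2 + 2·x + 2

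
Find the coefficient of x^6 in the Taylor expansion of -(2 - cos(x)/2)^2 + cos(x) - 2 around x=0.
Expand to order 6: -(2 - cos(x)/2)^2 + cos(x) - 2 = x^6/144 + x^4/24 - 5·x^2/4 - 13/4 + O(x^7).
The coefficient of x^6 is 1/144.

Final answer: 1/144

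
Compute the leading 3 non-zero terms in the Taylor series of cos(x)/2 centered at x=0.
x^4/48 - x^2/4 + 1/2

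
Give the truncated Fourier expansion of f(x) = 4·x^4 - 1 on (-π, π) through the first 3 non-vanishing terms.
(192 - 32·π^2)·cos(x) + (-12 + 8·π^2)·cos(2·x) - 1 + 4·π^4/5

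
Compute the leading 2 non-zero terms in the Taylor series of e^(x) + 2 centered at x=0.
x + 3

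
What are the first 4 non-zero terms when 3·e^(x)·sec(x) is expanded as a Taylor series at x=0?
2·x^3 + 3·x^2 + 3·x + 3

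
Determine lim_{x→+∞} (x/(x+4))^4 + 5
As x → +∞: x/(x+4) = 1/(1 + 4/x) → 1, and the 4th power of a limit-1 base also → 1; with the additive constant, 1 + 5 = 6.
Limit = 6.

Final answer: 6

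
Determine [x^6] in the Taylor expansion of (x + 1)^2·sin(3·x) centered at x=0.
Expand to order 6: (x + 1)^2·sin(3·x) = 81·x^6/20 - 99·x^5/40 - 9·x^4 - 3·x^3/2 + 6·x^2 + 3·x + O(x^7).
The coefficient of x^6 is 81/20.

Final answer: 81/20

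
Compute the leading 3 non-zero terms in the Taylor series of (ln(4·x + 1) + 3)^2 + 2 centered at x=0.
-32·x^2 + 24·x + 11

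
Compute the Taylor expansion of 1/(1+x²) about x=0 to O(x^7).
-x^6 + x^4 - x^2 + 1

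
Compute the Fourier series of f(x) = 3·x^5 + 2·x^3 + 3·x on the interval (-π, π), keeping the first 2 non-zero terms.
(-116·π^2 + 6·π^4 + 702)·sin(x) + (-3·π^4 - 45/2 + 13·π^2)·sin(2·x)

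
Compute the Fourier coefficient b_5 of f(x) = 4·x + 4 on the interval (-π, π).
b_5 = (1/π) ∫_{-π}^{π} f(x)·sin(5x) dx.
Evaluate the integral (use parity and integration by parts as needed): b_5 = 8/5.

Final answer: 8/5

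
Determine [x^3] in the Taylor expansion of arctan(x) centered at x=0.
Expand to order 3: arctan(x) = -x^3/3 + x + O(x^4).
The coefficient of x^3 is -1/3.

Final answer: -1/3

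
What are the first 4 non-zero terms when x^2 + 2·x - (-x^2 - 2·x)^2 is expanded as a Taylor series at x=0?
-x^4 - 4·x^3 - 3·x^2 + 2·x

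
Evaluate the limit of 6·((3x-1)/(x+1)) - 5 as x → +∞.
Evaluate the dominant behaviour as x → +∞; each term tends to a finite value or vanishes.
Limit = 13.

Final answer: 13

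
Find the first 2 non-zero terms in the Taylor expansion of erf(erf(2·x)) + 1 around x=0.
8·x/π + 1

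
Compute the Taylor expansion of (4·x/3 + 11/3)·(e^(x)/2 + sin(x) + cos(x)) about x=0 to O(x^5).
17·x^4/144 - 23·x^3/36 + 13·x^2/12 + 15·x/2 + 11/2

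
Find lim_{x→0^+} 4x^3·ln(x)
This is a 0·∞ indeterminate form at x → 0⁺.
Rewrite the product as 4·ln(x) / x^(-3) and apply L'Hôpital, or use the standard hierarchy x^(-3) ≫ |ln x| as x → 0⁺.
The indeterminate product → 0, so the limit = 0.

Final answer: 0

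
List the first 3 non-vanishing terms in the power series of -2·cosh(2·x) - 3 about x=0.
-4·x^4/3 - 4·x^2 - 5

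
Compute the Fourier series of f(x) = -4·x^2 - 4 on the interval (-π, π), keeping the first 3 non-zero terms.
16·cos(x) - 4·cos(2·x) - 4·π^2/3 - 4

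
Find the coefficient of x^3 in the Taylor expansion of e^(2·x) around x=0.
Expand to order 3: e^(2·x) = 4·x^3/3 + 2·x^2 + 2·x + 1 + O(x^4).
The coefficient of x^3 is 4/3.

Final answer: 4/3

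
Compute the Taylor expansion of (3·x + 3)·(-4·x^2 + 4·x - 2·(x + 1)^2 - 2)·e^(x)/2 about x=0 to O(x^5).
-59·x^4/4 - 22·x^3 - 18·x^2 - 12·x - 6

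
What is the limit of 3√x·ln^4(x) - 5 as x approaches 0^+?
The product is a 0·∞ indeterminate form at x → 0⁺.
Rewrite the product as 3·ln^4(x) / x^(-1/2) and apply L'Hôpital, or use the standard hierarchy x^(-1/2) ≫ |ln x|^4 as x → 0⁺.
The indeterminate product → 0, so the limit = -5.

Final answer: -5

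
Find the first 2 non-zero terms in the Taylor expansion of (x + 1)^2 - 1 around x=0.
x^2 + 2·x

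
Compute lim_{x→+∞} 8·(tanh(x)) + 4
Evaluate the dominant behaviour as x → +∞; each term tends to a finite value or vanishes.
Limit = 12.

Final answer: 12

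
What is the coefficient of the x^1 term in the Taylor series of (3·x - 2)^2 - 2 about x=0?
Expand to order 1: (3·x - 2)^2 - 2 = 2 - 12·x + O(x^2).
The coefficient of x^1 is -12.

Final answer: -12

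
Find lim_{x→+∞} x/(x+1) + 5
Evaluate the dominant behaviour as x → +∞; each term tends to a finite value or vanishes.
Limit = 6.

Final answer: 6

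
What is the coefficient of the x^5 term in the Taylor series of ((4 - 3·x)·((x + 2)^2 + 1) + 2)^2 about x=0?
Expand to order 5: ((4 - 3·x)·((x + 2)^2 + 1) + 2)^2 = 48·x^5 + 58·x^4 - 148·x^3 - 351·x^2 + 44·x + 484 + O(x^6).
The coefficient of x^5 is 48.

Final answer: 48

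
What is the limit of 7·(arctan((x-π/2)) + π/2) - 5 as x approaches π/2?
Direct substitution at x = π/2 gives -5 + 7·π/2.

Final answer: -5 + 7·π/2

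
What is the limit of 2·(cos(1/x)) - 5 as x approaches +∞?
Evaluate the dominant behaviour as x → +∞; each term tends to a finite value or vanishes.
Limit = -3.

Final answer: -3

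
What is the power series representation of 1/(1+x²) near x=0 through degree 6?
-x^6 + x^4 - x^2 + 1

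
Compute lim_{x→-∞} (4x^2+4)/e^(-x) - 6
The quotient is an ∞/∞ indeterminate form as x → -∞.
Compare growth rates of the dominant terms (exponentials ≫ polynomials ≫ logarithms), or apply L'Hôpital's rule; the quotient → 0.
Adding the constant: 0 - 6 = -6. Limit = -6.

Final answer: -6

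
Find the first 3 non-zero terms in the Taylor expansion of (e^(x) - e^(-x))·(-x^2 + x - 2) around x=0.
-8·x^3/3 + 2·x^2 - 4·x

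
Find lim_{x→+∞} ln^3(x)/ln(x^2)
This is an ∞/∞ indeterminate form as x → +∞.
Write ln(x^2) = 2·ln(x), reducing the quotient to ln^2(x)/2 → ∞.
Limit = ∞.

Final answer: ∞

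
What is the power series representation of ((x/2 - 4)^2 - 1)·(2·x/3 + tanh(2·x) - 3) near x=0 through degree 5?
190·x^5/3 + 32·x^4/3 - 118·x^3/3 - 137·x^2/12 + 52·x - 45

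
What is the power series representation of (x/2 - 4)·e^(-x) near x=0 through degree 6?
-7·x^6/720 + 13·x^5/240 - x^4/4 + 11·x^3/12 - 5·x^2/2 + 9·x/2 - 4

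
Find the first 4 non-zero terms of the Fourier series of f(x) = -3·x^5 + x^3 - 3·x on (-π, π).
(-738 - 6·π^4 + 122·π^2)·sin(x) + (-16·π^2 + 27 + 3·π^4)·sin(2·x) + (-2·π^4 - 146/27 + 46·π^2/9)·sin(3·x) + (-19·π^2/8 + 153/64 + 3·π^4/2)·sin(4·x)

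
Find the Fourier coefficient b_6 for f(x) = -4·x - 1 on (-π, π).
b_6 = (1/π) ∫_{-π}^{π} f(x)·sin(6x) dx.
Evaluate the integral (use parity and integration by parts as needed): b_6 = 4/3.

Final answer: 4/3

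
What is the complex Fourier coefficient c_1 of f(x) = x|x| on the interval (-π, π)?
Compute the real Fourier coefficients first: a_1 = 0, b_1 = (-8 + 2·π^2)/π.
Then c_1 = (a_1 − i·b_1)/2 = -i·π + 4·i/π.

Final answer: -i·π + 4·i/π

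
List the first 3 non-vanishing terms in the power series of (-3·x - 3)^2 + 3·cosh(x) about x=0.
21·x^2/2 + 18·x + 12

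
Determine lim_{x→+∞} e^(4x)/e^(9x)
This is an ∞/∞ indeterminate form as x → +∞.
Rewrite e^(4x)/e^(9x) = e^((4−9)x) = e^(-5x); the exponent coefficient is -5 < 0 so e^(-5x) → 0.
Limit = 0.

Final answer: 0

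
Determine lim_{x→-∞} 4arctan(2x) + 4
Evaluate the dominant behaviour as x → -∞; each term tends to a finite value or vanishes.
Limit = 4 - 2·π.

Final answer: 4 - 2·π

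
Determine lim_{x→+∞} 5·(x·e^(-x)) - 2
Evaluate the dominant behaviour as x → +∞; each term tends to a finite value or vanishes.
Limit = -2.

Final answer: -2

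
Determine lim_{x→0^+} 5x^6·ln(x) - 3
The product is a 0·∞ indeterminate form at x → 0⁺.
Rewrite the product as 5·ln(x) / x^(-6) and apply L'Hôpital, or use the standard hierarchy x^(-6) ≫ |ln x| as x → 0⁺.
The indeterminate product → 0, so the limit = -3.

Final answer: -3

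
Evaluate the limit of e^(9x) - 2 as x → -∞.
Evaluate the dominant behaviour as x → -∞; each term tends to a finite value or vanishes.
Limit = -2.

Final answer: -2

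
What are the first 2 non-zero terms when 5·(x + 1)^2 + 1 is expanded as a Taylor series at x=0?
10·x + 6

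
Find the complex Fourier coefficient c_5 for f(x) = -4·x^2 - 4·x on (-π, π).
Compute the real Fourier coefficients first: a_5 = 16/25, b_5 = -8/5.
Then c_5 = (a_5 − i·b_5)/2 = 8/25 + 4·i/5.

Final answer: 8/25 + 4·i/5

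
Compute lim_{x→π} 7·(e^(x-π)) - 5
Direct substitution at x = π gives 2.

Final answer: 2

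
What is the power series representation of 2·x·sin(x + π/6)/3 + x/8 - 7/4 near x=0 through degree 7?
-x^7/2160 + √(3)·x^6/360 + x^5/72 - √(3)·x^4/18 - x^3/6 + √(3)·x^2/3 + 11·x/24 - 7/4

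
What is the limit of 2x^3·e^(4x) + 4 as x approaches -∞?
The product is a 0·∞ indeterminate form at x → -∞.
Rewrite the product as 2x^3 / e^(-4x) (an ∞/∞ form) and apply L'Hôpital, or use the standard hierarchy e^(4|x|) ≫ |x^3| as x → -∞.
The indeterminate product → 0, so the limit = 4.

Final answer: 4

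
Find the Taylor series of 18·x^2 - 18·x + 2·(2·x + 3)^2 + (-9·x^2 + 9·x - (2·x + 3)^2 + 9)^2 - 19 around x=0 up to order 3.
78·x^3 + 35·x^2 + 6·x - 1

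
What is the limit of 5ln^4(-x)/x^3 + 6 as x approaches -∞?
The quotient is an ∞/∞ indeterminate form as x → -∞.
Compare growth rates of the dominant terms (exponentials ≫ polynomials ≫ logarithms), or apply L'Hôpital's rule; the quotient → 0.
Adding the constant: 0 + 6 = 6. Limit = 6.

Final answer: 6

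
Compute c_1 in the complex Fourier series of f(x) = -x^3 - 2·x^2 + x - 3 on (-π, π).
Compute the real Fourier coefficients first: a_1 = 8, b_1 = 14 - 2·π^2.
Then c_1 = (a_1 − i·b_1)/2 = 4 - 7·i + i·π^2.

Final answer: 4 - 7·i + i·π^2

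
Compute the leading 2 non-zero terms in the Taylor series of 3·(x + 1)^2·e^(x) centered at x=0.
9·x + 3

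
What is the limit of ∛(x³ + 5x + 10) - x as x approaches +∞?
This is an ∞ − ∞ indeterminate form.
Multiply by (A² + AB + B²)/(A² + AB + B²) where A = ∛(x³+5x + 10), B = x to use A³ − B³ = (A−B)(A²+AB+B²); the x³ terms cancel, leaving (5x + 10)/(A²+AB+B²) with denominator ~ 3x², so the limit is 0.
Limit = 0.

Final answer: 0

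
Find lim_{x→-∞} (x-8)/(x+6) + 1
Evaluate the dominant behaviour as x → -∞; each term tends to a finite value or vanishes.
Limit = 2.

Final answer: 2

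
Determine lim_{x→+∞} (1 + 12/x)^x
As x → +∞: this is the defining limit (1 + 12/x)^x → e^12.
Limit = e^(12).

Final answer: e^(12)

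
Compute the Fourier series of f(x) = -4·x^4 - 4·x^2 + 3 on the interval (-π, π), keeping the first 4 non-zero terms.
(-176 + 32·π^2)·cos(x) + (8 - 8·π^2)·cos(2·x) + (-16/27 + 32·π^2/9)·cos(3·x) - 4·π^4/5 - 4·π^2/3 + 3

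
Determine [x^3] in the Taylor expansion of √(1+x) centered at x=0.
Expand to order 3: √(1+x) = x^3/16 - x^2/8 + x/2 + 1 + O(x^4).
The coefficient of x^3 is 1/16.

Final answer: 1/16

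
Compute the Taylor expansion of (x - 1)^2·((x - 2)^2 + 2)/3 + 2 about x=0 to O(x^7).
x^4/3 - 2·x^3 + 5·x^2 - 16·x/3 + 4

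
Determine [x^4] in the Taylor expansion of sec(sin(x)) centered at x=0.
Expand to order 4: sec(sin(x)) = x^4/24 + x^2/2 + 1 + O(x^5).
The coefficient of x^4 is 1/24.

Final answer: 1/24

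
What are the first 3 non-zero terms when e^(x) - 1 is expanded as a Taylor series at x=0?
x^3/6 + x^2/2 + x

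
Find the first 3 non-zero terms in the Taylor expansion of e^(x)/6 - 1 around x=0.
x^2/12 + x/6 - 5/6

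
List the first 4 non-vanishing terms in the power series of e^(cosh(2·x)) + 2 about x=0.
124·e·x^6/45 + 8·e·x^4/3 + 2·e·x^2 + 2 + e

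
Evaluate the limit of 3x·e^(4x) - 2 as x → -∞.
The product is a 0·∞ indeterminate form at x → -∞.
Rewrite the product as 3x / e^(-4x) (an ∞/∞ form) and apply L'Hôpital, or use the standard hierarchy e^(4|x|) ≫ |x| as x → -∞.
The indeterminate product → 0, so the limit = -2.

Final answer: -2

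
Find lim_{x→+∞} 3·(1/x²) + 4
Evaluate the dominant behaviour as x → +∞; each term tends to a finite value or vanishes.
Limit = 4.

Final answer: 4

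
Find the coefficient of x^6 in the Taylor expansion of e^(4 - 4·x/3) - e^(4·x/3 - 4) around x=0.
Expand to order 6: e^(4 - 4·x/3) - e^(4·x/3 - 4) = x^6·(-256·e^(-4)/32805 + 256·e^(4)/32805) + x^5·(-128·e^(4)/3645 - 128·e^(-4)/3645) + x^4·(-32·e^(-4)/243 + 32·e^(4)/243) + x^3·(-32·e^(4)/81 - 32·e^(-4)/81) + x^2·(-8·e^(-4)/9 + 8·e^(4)/9) + x·(-4·e^(4)/3 - 4·e^(-4)/3) - e^(-4) + e^(4) + O(x^7).
The coefficient of x^6 is -256·e^(-4)/32805 + 256·e^(4)/32805.

Final answer: -256·e^(-4)/32805 + 256·e^(4)/32805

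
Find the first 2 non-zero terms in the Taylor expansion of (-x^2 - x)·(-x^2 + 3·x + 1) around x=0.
-4·x^2 - x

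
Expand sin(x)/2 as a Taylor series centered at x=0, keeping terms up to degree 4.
-x^3/12 + x/2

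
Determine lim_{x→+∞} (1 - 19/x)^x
As x → +∞: this is the defining limit (1 - 19/x)^x → e^(-19).
Limit = e^(-19).

Final answer: e^(-19)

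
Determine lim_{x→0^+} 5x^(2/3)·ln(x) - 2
The product is a 0·∞ indeterminate form at x → 0⁺.
Rewrite the product as 5·ln(x) / x^(-2/3) and apply L'Hôpital, or use the standard hierarchy x^(-2/3) ≫ |ln x| as x → 0⁺.
The indeterminate product → 0, so the limit = -2.

Final answer: -2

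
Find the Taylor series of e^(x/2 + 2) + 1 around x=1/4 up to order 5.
1 + e^(17/8) + e^(17/8)·(x - 1/4)/2 + e^(17/8)·(x - 1/4)^2/8 + e^(17/8)·(x - 1/4)^3/48 + e^(17/8)·(x - 1/4)^4/384 + e^(17/8)·(x - 1/4)^5/3840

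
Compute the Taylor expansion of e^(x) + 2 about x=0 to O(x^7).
x^6/720 + x^5/120 + x^4/24 + x^3/6 + x^2/2 + x + 3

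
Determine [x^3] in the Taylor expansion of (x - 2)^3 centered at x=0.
Expand to order 3: (x - 2)^3 = x^3 - 6·x^2 + 12·x - 8 + O(x^4).
The coefficient of x^3 is 1.

Final answer: 1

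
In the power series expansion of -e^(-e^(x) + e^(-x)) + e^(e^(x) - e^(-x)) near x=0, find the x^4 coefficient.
0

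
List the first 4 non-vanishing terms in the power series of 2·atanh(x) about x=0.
2·x^7/7 + 2·x^5/5 + 2·x^3/3 + 2·x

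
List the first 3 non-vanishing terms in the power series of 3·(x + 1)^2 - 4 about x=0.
3·x^2 + 6·x - 1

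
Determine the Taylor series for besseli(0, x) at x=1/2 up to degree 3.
besseli(0, 1/2) + besseli(1, 1/2)·(x - 1/2) + (besseli(2, 1/2)/4 + besseli(0, 1/2)/4)·(x - 1/2)^2 + (besseli(3, 1/2)/24 + besseli(1, 1/2)/8)·(x - 1/2)^3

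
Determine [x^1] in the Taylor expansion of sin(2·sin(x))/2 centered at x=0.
Expand to order 1: sin(2·sin(x))/2 = x + O(x^2).
The coefficient of x^1 is 1.

Final answer: 1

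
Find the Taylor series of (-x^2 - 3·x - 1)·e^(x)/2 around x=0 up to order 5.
-3·x^5/20 - 25·x^4/48 - 4·x^3/3 - 9·x^2/4 - 2·x - 1/2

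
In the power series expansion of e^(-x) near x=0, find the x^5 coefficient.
Expand to order 5: e^(-x) = -x^5/120 + x^4/24 - x^3/6 + x^2/2 - x + 1 + O(x^6).
The coefficient of x^5 is -1/120.

Final answer: -1/120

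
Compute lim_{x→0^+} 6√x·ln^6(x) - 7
The product is a 0·∞ indeterminate form at x → 0⁺.
Rewrite the product as 6·ln^6(x) / x^(-1/2) and apply L'Hôpital, or use the standard hierarchy x^(-1/2) ≫ |ln x|^6 as x → 0⁺.
The indeterminate product → 0, so the limit = -7.

Final answer: -7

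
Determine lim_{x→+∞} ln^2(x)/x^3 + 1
The quotient is an ∞/∞ indeterminate form as x → +∞.
The polynomial denominator x^3 dominates the logarithmic numerator (any positive power of x ≫ ln^2(x) as x → ∞), so the quotient → 0.
Adding the constant: 0 + 1 = 1. Limit = 1.

Final answer: 1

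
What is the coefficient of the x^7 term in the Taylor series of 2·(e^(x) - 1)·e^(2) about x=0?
Expand to order 7: 2·(e^(x) - 1)·e^(2) = x^7·e^(2)/2520 + x^6·e^(2)/360 + x^5·e^(2)/60 + x^4·e^(2)/12 + x^3·e^(2)/3 + x^2·e^(2) + 2·x·e^(2) + O(x^8).
The coefficient of x^7 is e^(2)/2520.

Final answer: e^(2)/2520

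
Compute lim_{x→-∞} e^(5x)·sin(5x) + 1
Evaluate the dominant behaviour as x → -∞; each term tends to a finite value or vanishes.
Limit = 1.

Final answer: 1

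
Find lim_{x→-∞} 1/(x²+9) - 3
Evaluate the dominant behaviour as x → -∞; each term tends to a finite value or vanishes.
Limit = -3.

Final answer: -3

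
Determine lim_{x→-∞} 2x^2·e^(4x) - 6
The product is a 0·∞ indeterminate form at x → -∞.
Rewrite the product as 2x^2 / e^(-4x) (an ∞/∞ form) and apply L'Hôpital, or use the standard hierarchy e^(4|x|) ≫ |x^2| as x → -∞.
The indeterminate product → 0, so the limit = -6.

Final answer: -6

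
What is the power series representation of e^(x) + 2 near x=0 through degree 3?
x^3/6 + x^2/2 + x + 3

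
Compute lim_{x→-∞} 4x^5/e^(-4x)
This is an ∞/∞ indeterminate form as x → -∞.
Compare growth rates of the dominant terms (exponentials ≫ polynomials ≫ logarithms), or apply L'Hôpital's rule; the quotient → 0.
Limit = 0.

Final answer: 0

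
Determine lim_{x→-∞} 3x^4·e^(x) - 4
The product is a 0·∞ indeterminate form at x → -∞.
Rewrite the product as 3x^4 / e^(-x) (an ∞/∞ form) and apply L'Hôpital, or use the standard hierarchy e^(|x|) ≫ |x^4| as x → -∞.
The indeterminate product → 0, so the limit = -4.

Final answer: -4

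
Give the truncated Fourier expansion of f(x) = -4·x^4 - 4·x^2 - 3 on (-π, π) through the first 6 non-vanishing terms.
(-176 + 32·π^2)·cos(x) + (8 - 8·π^2)·cos(2·x) + (-16/27 + 32·π^2/9)·cos(3·x) + (-2·π^2 - 1/4)·cos(4·x) + (208/625 + 32·π^2/25)·cos(5·x) - 4·π^4/5 - 4·π^2/3 - 3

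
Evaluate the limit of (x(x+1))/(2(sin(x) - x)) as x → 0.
Both numerator and denominator → 0 as x → 0; this is a 0/0 indeterminate form.
Expand each to leading order near x = 0: numerator ~ x, denominator ~ -x^3/3.
The limit of the ratio is -∞.

Final answer: -∞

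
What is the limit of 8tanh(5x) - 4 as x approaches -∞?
Evaluate the dominant behaviour as x → -∞; each term tends to a finite value or vanishes.
Limit = -12.

Final answer: -12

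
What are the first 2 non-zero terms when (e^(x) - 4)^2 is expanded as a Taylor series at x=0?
9 - 6·x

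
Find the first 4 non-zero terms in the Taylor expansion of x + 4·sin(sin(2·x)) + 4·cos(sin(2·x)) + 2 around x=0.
-32·x^3/3 - 8·x^2 + 9·x + 6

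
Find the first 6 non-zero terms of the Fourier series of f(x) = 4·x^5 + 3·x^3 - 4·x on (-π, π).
(-154·π^2 + 8·π^4 + 916)·sin(x) + (-4·π^4 - 43/2 + 17·π^2)·sin(2·x) + (-106·π^2/27 - 4/81 + 8·π^4/3)·sin(3·x) + (-2·π^4 + 13/8 + π^2)·sin(4·x) + (-988/625 - 2·π^2/25 + 8·π^4/5)·sin(5·x) + (-4·π^4/3 - 7·π^2/27 + 223/162)·sin(6·x)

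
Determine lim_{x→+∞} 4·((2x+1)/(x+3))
Evaluate the dominant behaviour as x → +∞; each term tends to a finite value or vanishes.
Limit = 8.

Final answer: 8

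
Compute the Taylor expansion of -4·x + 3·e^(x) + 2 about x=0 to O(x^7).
x^6/240 + x^5/40 + x^4/8 + x^3/2 + 3·x^2/2 - x + 5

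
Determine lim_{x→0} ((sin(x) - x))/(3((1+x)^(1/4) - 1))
Both numerator and denominator → 0 as x → 0; this is a 0/0 indeterminate form.
Expand each to leading order near x = 0: numerator ~ -x^3/6, denominator ~ 3·x/4.
The limit of the ratio is 0.

Final answer: 0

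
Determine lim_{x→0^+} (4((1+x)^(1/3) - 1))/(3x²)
Both numerator and denominator → 0 as x → 0^+; this is a 0/0 indeterminate form.
Expand each to leading order near x = 0: numerator ~ 4·x/3, denominator ~ 3·x^2.
The limit of the ratio is ∞.

Final answer: ∞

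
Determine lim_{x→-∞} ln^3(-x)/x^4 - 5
The quotient is an ∞/∞ indeterminate form as x → -∞.
Compare growth rates of the dominant terms (exponentials ≫ polynomials ≫ logarithms), or apply L'Hôpital's rule; the quotient → 0.
Adding the constant: 0 - 5 = -5. Limit = -5.

Final answer: -5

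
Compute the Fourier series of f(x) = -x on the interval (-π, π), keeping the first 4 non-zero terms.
-2·sin(x) + sin(2·x) - 2·sin(3·x)/3 + sin(4·x)/2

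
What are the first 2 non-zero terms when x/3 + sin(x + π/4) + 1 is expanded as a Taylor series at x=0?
x·(1/3 + √(2)/2) + √(2)/2 + 1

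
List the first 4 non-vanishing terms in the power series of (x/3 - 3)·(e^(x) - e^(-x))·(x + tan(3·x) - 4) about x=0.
-526·x^4/9 + 20·x^3/3 - 80·x^2/3 + 24·x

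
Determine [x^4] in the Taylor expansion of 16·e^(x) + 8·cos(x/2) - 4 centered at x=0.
Expand to order 4: 16·e^(x) + 8·cos(x/2) - 4 = 11·x^4/16 + 8·x^3/3 + 7·x^2 + 16·x + 20 + O(x^5).
The coefficient of x^4 is 11/16.

Final answer: 11/16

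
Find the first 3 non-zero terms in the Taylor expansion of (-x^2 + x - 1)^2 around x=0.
3·x^2 - 2·x + 1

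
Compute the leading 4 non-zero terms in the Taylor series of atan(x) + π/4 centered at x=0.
x^5/5 - x^3/3 + x + π/4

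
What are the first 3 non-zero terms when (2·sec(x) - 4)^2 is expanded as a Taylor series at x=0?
-2·x^4/3 - 4·x^2 + 4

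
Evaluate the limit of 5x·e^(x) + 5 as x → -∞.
The product is a 0·∞ indeterminate form at x → -∞.
Rewrite the product as 5x / e^(-x) (an ∞/∞ form) and apply L'Hôpital, or use the standard hierarchy e^(|x|) ≫ |x| as x → -∞.
The indeterminate product → 0, so the limit = 5.

Final answer: 5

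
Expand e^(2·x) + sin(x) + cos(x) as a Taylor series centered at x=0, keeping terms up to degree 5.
11·x^5/40 + 17·x^4/24 + 7·x^3/6 + 3·x^2/2 + 3·x + 2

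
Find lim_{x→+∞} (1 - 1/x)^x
As x → +∞: this is the defining limit (1 - 1/x)^x → e^(-1).
Limit = e^(-1).

Final answer: e^(-1)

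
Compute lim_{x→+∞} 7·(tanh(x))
Evaluate the dominant behaviour as x → +∞; each term tends to a finite value or vanishes.
Limit = 7.

Final answer: 7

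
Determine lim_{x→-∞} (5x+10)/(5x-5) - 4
Evaluate the dominant behaviour as x → -∞; each term tends to a finite value or vanishes.
Limit = -3.

Final answer: -3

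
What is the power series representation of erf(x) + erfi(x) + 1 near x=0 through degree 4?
4·x/√(π) + 1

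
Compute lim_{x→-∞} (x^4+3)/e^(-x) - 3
The quotient is an ∞/∞ indeterminate form as x → -∞.
Compare growth rates of the dominant terms (exponentials ≫ polynomials ≫ logarithms), or apply L'Hôpital's rule; the quotient → 0.
Adding the constant: 0 - 3 = -3. Limit = -3.

Final answer: -3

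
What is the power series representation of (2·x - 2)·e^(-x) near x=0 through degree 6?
-7·x^6/360 + x^5/10 - 5·x^4/12 + 4·x^3/3 - 3·x^2 + 4·x - 2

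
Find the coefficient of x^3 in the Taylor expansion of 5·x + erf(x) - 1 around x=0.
Expand to order 3: 5·x + erf(x) - 1 = -2·x^3/(3·√(π)) + x·(2/√(π) + 5) - 1 + O(x^4).
The coefficient of x^3 is -2/(3·√(π)).

Final answer: -2/(3·√(π))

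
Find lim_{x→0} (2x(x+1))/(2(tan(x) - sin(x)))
Both numerator and denominator → 0 as x → 0; this is a 0/0 indeterminate form.
Expand each to leading order near x = 0: numerator ~ 2·x, denominator ~ x^3.
The limit of the ratio is ∞.

Final answer: ∞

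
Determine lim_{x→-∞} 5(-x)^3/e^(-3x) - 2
The quotient is an ∞/∞ indeterminate form as x → -∞.
Compare growth rates of the dominant terms (exponentials ≫ polynomials ≫ logarithms), or apply L'Hôpital's rule; the quotient → 0.
Adding the constant: 0 - 2 = -2. Limit = -2.

Final answer: -2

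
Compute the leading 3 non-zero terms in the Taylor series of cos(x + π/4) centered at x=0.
-√(2)·x^2/4 - √(2)·x/2 + √(2)/2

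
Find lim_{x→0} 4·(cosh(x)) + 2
Direct substitution at x = 0 gives 6.

Final answer: 6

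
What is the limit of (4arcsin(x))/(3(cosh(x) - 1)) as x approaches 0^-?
Both numerator and denominator → 0 as x → 0^-; this is a 0/0 indeterminate form.
Expand each to leading order near x = 0: numerator ~ 4·x, denominator ~ 3·x^2/2.
The limit of the ratio is -∞.

Final answer: -∞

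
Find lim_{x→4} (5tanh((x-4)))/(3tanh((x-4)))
Both numerator and denominator → 0 as x → 4; this is a 0/0 indeterminate form.
Expand each to leading order near x = 4: numerator ~ 5·(x - 4), denominator ~ 3·(x - 4).
The limit of the ratio is 5/3.

Final answer: 5/3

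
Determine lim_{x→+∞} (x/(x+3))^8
As x → +∞: x/(x+3) = 1/(1 + 3/x) → 1, and the 8th power of a limit-1 base also → 1.
Limit = 1.

Final answer: 1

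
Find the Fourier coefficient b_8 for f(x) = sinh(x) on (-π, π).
b_8 = (1/π) ∫_{-π}^{π} f(x)·sin(8x) dx.
Evaluate the integral (use parity and integration by parts as needed): b_8 = -16·sinh(π)/(65·π).

Final answer: -16·sinh(π)/(65·π)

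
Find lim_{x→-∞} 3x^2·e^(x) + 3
The product is a 0·∞ indeterminate form at x → -∞.
Rewrite the product as 3x^2 / e^(-x) (an ∞/∞ form) and apply L'Hôpital, or use the standard hierarchy e^(|x|) ≫ |x^2| as x → -∞.
The indeterminate product → 0, so the limit = 3.

Final answer: 3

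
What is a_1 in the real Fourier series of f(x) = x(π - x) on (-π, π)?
a_1 = (1/π) ∫_{-π}^{π} f(x)·cos(1x) dx.
Evaluate the integral (use parity and integration by parts as needed): a_1 = 4.

Final answer: 4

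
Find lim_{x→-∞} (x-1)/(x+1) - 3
Evaluate the dominant behaviour as x → -∞; each term tends to a finite value or vanishes.
Limit = -2.

Final answer: -2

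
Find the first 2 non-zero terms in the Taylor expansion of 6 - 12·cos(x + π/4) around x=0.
6·√(2)·x - 6·√(2) + 6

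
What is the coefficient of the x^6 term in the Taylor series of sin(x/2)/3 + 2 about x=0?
Expand to order 6: sin(x/2)/3 + 2 = x^5/11520 - x^3/144 + x/6 + 2 + O(x^7).
The coefficient of x^6 is 0.

Final answer: 0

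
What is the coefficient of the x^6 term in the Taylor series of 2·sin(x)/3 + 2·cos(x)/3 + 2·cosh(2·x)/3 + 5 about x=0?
Expand to order 6: 2·sin(x)/3 + 2·cos(x)/3 + 2·cosh(2·x)/3 + 5 = 7·x^6/120 + x^5/180 + 17·x^4/36 - x^3/9 + x^2 + 2·x/3 + 19/3 + O(x^7).
The coefficient of x^6 is 7/120.

Final answer: 7/120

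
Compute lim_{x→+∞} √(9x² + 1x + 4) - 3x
As x → +∞: multiply by the conjugate to get (1x+4)/(√(9x²+1x+4)+3x); the denominator ~ 6x, so the limit is 1/6.
Limit = 1/6.

Final answer: 1/6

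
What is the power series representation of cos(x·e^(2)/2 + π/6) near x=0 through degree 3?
x^3·e^(6)/96 - √(3)·x^2·e^(4)/16 - x·e^(2)/4 + √(3)/2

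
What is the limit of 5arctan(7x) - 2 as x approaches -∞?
Evaluate the dominant behaviour as x → -∞; each term tends to a finite value or vanishes.
Limit = -5·π/2 - 2.

Final answer: -5·π/2 - 2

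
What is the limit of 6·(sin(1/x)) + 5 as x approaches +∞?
Evaluate the dominant behaviour as x → +∞; each term tends to a finite value or vanishes.
Limit = 5.

Final answer: 5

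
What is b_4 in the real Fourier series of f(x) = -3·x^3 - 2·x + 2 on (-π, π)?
b_4 = (1/π) ∫_{-π}^{π} f(x)·sin(4x) dx.
Evaluate the integral (use parity and integration by parts as needed): b_4 = 7/16 + 3·π^2/2.

Final answer: 7/16 + 3·π^2/2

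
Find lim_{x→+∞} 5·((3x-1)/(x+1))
Evaluate the dominant behaviour as x → +∞; each term tends to a finite value or vanishes.
Limit = 15.

Final answer: 15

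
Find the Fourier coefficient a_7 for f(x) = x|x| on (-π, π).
a_7 = (1/π) ∫_{-π}^{π} f(x)·cos(7x) dx.
Evaluate the integral (use parity and integration by parts as needed): a_7 = 0.

Final answer: 0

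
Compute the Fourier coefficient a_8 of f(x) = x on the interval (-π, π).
a_8 = (1/π) ∫_{-π}^{π} f(x)·cos(8x) dx.
Evaluate the integral (use parity and integration by parts as needed): a_8 = 0.

Final answer: 0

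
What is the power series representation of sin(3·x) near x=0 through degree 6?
81·x^5/40 - 9·x^3/2 + 3·x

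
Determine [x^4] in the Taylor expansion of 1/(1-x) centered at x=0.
Expand to order 4: 1/(1-x) = x^4 + x^3 + x^2 + x + 1 + O(x^5).
The coefficient of x^4 is 1.

Final answer: 1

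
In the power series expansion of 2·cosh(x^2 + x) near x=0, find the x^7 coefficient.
Expand to order 7: 2·cosh(x^2 + x) = 7·x^7/20 + 181·x^6/360 + x^5/3 + 13·x^4/12 + 2·x^3 + x^2 + 2 + O(x^8).
The coefficient of x^7 is 7/20.

Final answer: 7/20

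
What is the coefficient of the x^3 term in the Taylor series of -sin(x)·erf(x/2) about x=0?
Expand to order 3: -sin(x)·erf(x/2) = -x^2/√(π) + O(x^4).
The coefficient of x^3 is 0.

Final answer: 0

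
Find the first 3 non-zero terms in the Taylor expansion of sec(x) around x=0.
5·x^4/24 + x^2/2 + 1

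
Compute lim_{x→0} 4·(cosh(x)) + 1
Direct substitution at x = 0 gives 5.

Final answer: 5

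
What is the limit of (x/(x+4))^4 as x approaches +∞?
As x → +∞: x/(x+4) = 1/(1 + 4/x) → 1, and the 4th power of a limit-1 base also → 1.
Limit = 1.

Final answer: 1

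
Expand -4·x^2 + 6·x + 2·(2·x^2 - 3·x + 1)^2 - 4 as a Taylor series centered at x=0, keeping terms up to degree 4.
8·x^4 - 24·x^3 + 22·x^2 - 6·x - 2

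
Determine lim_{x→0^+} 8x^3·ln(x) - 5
The product is a 0·∞ indeterminate form at x → 0⁺.
Rewrite the product as 8·ln(x) / x^(-3) and apply L'Hôpital, or use the standard hierarchy x^(-3) ≫ |ln x| as x → 0⁺.
The indeterminate product → 0, so the limit = -5.

Final answer: -5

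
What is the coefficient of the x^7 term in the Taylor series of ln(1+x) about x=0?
Expand to order 7: ln(1+x) = x^7/7 - x^6/6 + x^5/5 - x^4/4 + x^3/3 - x^2/2 + x + O(x^8).
The coefficient of x^7 is 1/7.

Final answer: 1/7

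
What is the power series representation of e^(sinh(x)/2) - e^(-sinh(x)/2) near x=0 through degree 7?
1661·x^7/322560 + 19·x^5/640 + 5·x^3/24 + x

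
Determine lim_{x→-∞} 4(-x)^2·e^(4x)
This is a 0·∞ indeterminate form at x → -∞.
Rewrite the product as 4(-x)^2 / e^(-4x) (an ∞/∞ form) and apply L'Hôpital, or use the standard hierarchy e^(4|x|) ≫ |(-x)^2| as x → -∞.
The indeterminate product → 0, so the limit = 0.

Final answer: 0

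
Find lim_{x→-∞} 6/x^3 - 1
Evaluate the dominant behaviour as x → -∞; each term tends to a finite value or vanishes.
Limit = -1.

Final answer: -1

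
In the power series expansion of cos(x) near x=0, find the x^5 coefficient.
Expand to order 5: cos(x) = x^4/24 - x^2/2 + 1 + O(x^6).
The coefficient of x^5 is 0.

Final answer: 0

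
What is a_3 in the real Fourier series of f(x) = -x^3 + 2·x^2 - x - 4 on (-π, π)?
a_3 = (1/π) ∫_{-π}^{π} f(x)·cos(3x) dx.
Evaluate the integral (use parity and integration by parts as needed): a_3 = -8/9.

Final answer: -8/9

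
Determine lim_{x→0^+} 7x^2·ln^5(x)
This is a 0·∞ indeterminate form at x → 0⁺.
Rewrite the product as 7·ln^5(x) / x^(-2) and apply L'Hôpital, or use the standard hierarchy x^(-2) ≫ |ln x|^5 as x → 0⁺.
The indeterminate product → 0, so the limit = 0.

Final answer: 0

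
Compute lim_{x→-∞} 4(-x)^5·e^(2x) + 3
The product is a 0·∞ indeterminate form at x → -∞.
Rewrite the product as 4(-x)^5 / e^(-2x) (an ∞/∞ form) and apply L'Hôpital, or use the standard hierarchy e^(2|x|) ≫ |(-x)^5| as x → -∞.
The indeterminate product → 0, so the limit = 3.

Final answer: 3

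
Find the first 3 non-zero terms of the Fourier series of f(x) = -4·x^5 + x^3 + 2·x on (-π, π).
(-968 - 8·π^4 + 162·π^2)·sin(x) + (-21·π^2 + 59/2 + 4·π^4)·sin(2·x) + (-8·π^4/3 - 248/81 + 178·π^2/27)·sin(3·x)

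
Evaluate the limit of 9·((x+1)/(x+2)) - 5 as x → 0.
Direct substitution at x = 0 gives -1/2.

Final answer: -1/2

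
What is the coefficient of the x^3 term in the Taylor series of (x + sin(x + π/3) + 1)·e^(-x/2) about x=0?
Expand to order 3: (x + sin(x + π/3) + 1)·e^(-x/2) = x^3·(1/12 + 11·√(3)/96) + x^2·(-5/8 - 3·√(3)/16) + x·(1 - √(3)/4) + √(3)/2 + 1 + O(x^4).
The coefficient of x^3 is 1/12 + 11·√(3)/96.

Final answer: 1/12 + 11·√(3)/96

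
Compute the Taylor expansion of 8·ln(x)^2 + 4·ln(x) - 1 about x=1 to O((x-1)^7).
-1 + 4·(x - 1) + 6·(x - 1)^2 - 20·(x - 1)^3/3 + 19·(x - 1)^4/3 - 88·(x - 1)^5/15 + 244·(x - 1)^6/45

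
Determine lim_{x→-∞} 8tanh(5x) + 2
Evaluate the dominant behaviour as x → -∞; each term tends to a finite value or vanishes.
Limit = -6.

Final answer: -6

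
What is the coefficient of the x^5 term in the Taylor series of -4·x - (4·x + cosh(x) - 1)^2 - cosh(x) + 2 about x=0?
Expand to order 5: -4·x - (4·x + cosh(x) - 1)^2 - cosh(x) + 2 = -x^5/3 - 7·x^4/24 - 4·x^3 - 33·x^2/2 - 4·x + 1 + O(x^6).
The coefficient of x^5 is -1/3.

Final answer: -1/3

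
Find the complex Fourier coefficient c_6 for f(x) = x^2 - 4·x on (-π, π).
Compute the real Fourier coefficients first: a_6 = 1/9, b_6 = 4/3.
Then c_6 = (a_6 − i·b_6)/2 = 1/18 - 2·i/3.

Final answer: 1/18 - 2·i/3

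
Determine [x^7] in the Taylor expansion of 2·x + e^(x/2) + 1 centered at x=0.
Expand to order 7: 2·x + e^(x/2) + 1 = x^7/645120 + x^6/46080 + x^5/3840 + x^4/384 + x^3/48 + x^2/8 + 5·x/2 + 2 + O(x^8).
The coefficient of x^7 is 1/645120.

Final answer: 1/645120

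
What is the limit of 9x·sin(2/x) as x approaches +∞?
As x → +∞: let u = 2/x → 0⁺; then 9·x·sin(2/x) = 9·2·sin(u)/u → 9·2·1 = 18.
Limit = 18.

Final answer: 18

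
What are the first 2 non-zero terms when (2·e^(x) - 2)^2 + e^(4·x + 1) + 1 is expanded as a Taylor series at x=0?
4·e·x + 1 + e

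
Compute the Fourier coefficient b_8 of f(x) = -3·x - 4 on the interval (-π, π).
b_8 = (1/π) ∫_{-π}^{π} f(x)·sin(8x) dx.
Evaluate the integral (use parity and integration by parts as needed): b_8 = 3/4.

Final answer: 3/4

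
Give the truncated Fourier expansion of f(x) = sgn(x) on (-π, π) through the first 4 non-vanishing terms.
4·sin(x)/π + 4·sin(3·x)/(3·π) + 4·sin(5·x)/(5·π) + 4·sin(7·x)/(7·π)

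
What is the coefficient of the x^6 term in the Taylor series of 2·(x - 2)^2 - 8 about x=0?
Expand to order 6: 2·(x - 2)^2 - 8 = 2·x^2 - 8·x + O(x^7).
The coefficient of x^6 is 0.

Final answer: 0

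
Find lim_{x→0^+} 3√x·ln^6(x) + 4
The product is a 0·∞ indeterminate form at x → 0⁺.
Rewrite the product as 3·ln^6(x) / x^(-1/2) and apply L'Hôpital, or use the standard hierarchy x^(-1/2) ≫ |ln x|^6 as x → 0⁺.
The indeterminate product → 0, so the limit = 4.

Final answer: 4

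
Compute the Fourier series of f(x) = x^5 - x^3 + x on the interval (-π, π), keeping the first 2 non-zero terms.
(-42·π^2 + 2·π^4 + 254)·sin(x) + (-π^4 - 10 + 6·π^2)·sin(2·x)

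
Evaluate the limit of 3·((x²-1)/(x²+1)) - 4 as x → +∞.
Evaluate the dominant behaviour as x → +∞; each term tends to a finite value or vanishes.
Limit = -1.

Final answer: -1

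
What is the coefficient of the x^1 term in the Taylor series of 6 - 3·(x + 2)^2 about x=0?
Expand to order 1: 6 - 3·(x + 2)^2 = -12·x - 6 + O(x^2).
The coefficient of x^1 is -12.

Final answer: -12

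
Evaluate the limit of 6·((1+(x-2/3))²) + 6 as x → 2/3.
Direct substitution at x = 2/3 gives 12.

Final answer: 12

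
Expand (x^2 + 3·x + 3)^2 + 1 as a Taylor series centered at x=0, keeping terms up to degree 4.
x^4 + 6·x^3 + 15·x^2 + 18·x + 10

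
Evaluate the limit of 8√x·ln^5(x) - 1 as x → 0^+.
The product is a 0·∞ indeterminate form at x → 0⁺.
Rewrite the product as 8·ln^5(x) / x^(-1/2) and apply L'Hôpital, or use the standard hierarchy x^(-1/2) ≫ |ln x|^5 as x → 0⁺.
The indeterminate product → 0, so the limit = -1.

Final answer: -1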